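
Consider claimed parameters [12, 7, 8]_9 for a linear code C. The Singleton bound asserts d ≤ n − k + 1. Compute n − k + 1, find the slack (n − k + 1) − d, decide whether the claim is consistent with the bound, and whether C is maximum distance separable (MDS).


Singleton RHS = n − k + 1 = 6, slack = -2, bound violated (no such code; not MDS).

Singleton bound: d ≤ n − k + 1.
Here n = 12, k = 7, so n − k + 1 = 6.
Given d = 8, check d ≤ 6: NO.
Slack = (n − k + 1) − d = -2.
The slack is negative: d = 8 exceeds n − k + 1 = 6 by 2, so the Singleton bound is violated and no linear [12, 7, 8]_9 code can exist. In particular it is not MDS (MDS requires d = n − k + 1 exactly).
Description: the claimed parameters are [12, 7, 8]_9; such a code would be impossible (violates the Singleton bound).


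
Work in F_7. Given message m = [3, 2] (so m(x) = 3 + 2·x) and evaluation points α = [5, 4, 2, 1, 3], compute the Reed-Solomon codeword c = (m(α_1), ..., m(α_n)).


c = [6, 4, 0, 5, 2]

Message polynomial: m(x) = 3 + 2·x (mod 7).
For each evaluation point α_i, compute m(α_i) mod 7:
  α_1 = 5: Horner steps 2 → 6, so m(5) = 6.
  α_2 = 4: Horner steps 2 → 4, so m(4) = 4.
  α_3 = 2: Horner steps 2 → 0, so m(2) = 0.
  α_4 = 1: Horner steps 2 → 5, so m(1) = 5.
  α_5 = 3: Horner steps 2 → 2, so m(3) = 2.
Codeword c = [6, 4, 0, 5, 2] ∈ F_7^5.


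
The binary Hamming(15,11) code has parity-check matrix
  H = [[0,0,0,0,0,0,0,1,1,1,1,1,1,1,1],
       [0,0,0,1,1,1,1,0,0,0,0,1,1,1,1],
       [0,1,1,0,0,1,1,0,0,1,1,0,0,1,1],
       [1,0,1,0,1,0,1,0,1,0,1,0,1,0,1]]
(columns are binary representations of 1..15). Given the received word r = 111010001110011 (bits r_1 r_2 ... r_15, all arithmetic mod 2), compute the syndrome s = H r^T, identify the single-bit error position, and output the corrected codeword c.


s = (1, 1, 0, 0)^T, error position = 12, corrected codeword c = 111010001111011

Compute s = H r^T mod 2 one row at a time:
  s_1 = 0 + 1 + 1 + 1 + 0 + 0 + 1 + 1 = 5 ≡ 1 (mod 2).
  s_2 = 0 + 1 + 0 + 0 + 0 + 0 + 1 + 1 = 3 ≡ 1 (mod 2).
  s_3 = 1 + 1 + 0 + 0 + 1 + 1 + 1 + 1 = 6 ≡ 0 (mod 2).
  s_4 = 1 + 1 + 1 + 0 + 1 + 1 + 0 + 1 = 6 ≡ 0 (mod 2).
s = (1, 1, 0, 0)^T — this equals column 12 of H (binary 1100), so error is at position 12.
Correct: flip bit 12 of r = 111010001110011 to get c = 111010001111011.


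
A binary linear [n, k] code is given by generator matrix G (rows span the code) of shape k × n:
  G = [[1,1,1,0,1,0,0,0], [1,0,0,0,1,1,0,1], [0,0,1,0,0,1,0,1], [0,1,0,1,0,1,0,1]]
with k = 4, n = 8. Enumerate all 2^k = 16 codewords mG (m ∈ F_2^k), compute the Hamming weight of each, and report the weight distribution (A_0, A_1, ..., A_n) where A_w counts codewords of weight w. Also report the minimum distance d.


Weight distribution: A_0 = 1, A_1 = 1, A_2 = 1, A_3 = 5, A_4 = 5, A_5 = 1, A_6 = 1, A_7 = 1. Minimum distance d = 1.

Enumerate all 2^4 = 16 messages m ∈ F_2^4.
For each, compute codeword c = mG in F_2^8, then tally its weight.
  m = 0000 → c = 00000000, weight = 0.
  m = 1000 → c = 11101000, weight = 4.
  m = 0100 → c = 10001101, weight = 4.
  m = 1100 → c = 01100101, weight = 4.
  m = 0010 → c = 00100101, weight = 3.
  m = 1010 → c = 11001101, weight = 5.
  m = 0110 → c = 10101000, weight = 3.
  m = 1110 → c = 01000000, weight = 1.
  m = 0001 → c = 01010101, weight = 4.
  m = 1001 → c = 10111101, weight = 6.
  m = 0101 → c = 11011000, weight = 4.
  m = 1101 → c = 00110000, weight = 2.
  m = 0011 → c = 01110000, weight = 3.
  m = 1011 → c = 10011000, weight = 3.
  m = 0111 → c = 11111101, weight = 7.
  m = 1111 → c = 00010101, weight = 3.
Tally weights:
  weight 0: 1 codewords.
  weight 1: 1 codewords.
  weight 2: 1 codewords.
  weight 3: 5 codewords.
  weight 4: 5 codewords.
  weight 5: 1 codewords.
  weight 6: 1 codewords.
  weight 7: 1 codewords.
Minimum distance d = smallest w > 0 with A_w > 0 = 1.
Sanity: Σ A_w = 16 = 2^4 = 16 ✓.


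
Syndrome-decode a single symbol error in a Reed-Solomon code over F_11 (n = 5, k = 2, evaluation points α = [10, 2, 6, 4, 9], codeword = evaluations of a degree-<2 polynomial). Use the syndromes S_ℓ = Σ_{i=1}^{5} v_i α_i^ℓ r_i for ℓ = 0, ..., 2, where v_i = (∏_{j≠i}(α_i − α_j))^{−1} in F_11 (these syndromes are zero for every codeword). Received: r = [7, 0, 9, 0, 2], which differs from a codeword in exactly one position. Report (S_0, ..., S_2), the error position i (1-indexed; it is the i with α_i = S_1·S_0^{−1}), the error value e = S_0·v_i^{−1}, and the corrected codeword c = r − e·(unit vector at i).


S = (1, 4, 5), error at position 4, error magnitude e = 1, c = [7, 0, 9, 10, 2].

Step 1: column multipliers v_i = (∏_{j≠i}(α_i − α_j))^{−1} mod 11.
  i = 1 (α = 10): (10−2)(10−6)(10−4)(10−9) = 8·4·6·1 = 192 ≡ 5, so v_1 = 5^{−1} = 9 (mod 11).
  i = 2 (α = 2): (2−10)(2−6)(2−4)(2−9) = (−8)·(−4)·(−2)·(−7) = 448 ≡ 8, so v_2 = 8^{−1} = 7 (mod 11).
  i = 3 (α = 6): (6−10)(6−2)(6−4)(6−9) = (−4)·4·2·(−3) = 96 ≡ 8, so v_3 = 8^{−1} = 7 (mod 11).
  i = 4 (α = 4): (4−10)(4−2)(4−6)(4−9) = (−6)·2·(−2)·(−5) = −120 ≡ 1, so v_4 = 1^{−1} = 1 (mod 11).
  i = 5 (α = 9): (9−10)(9−2)(9−6)(9−4) = (−1)·7·3·5 = −105 ≡ 5, so v_5 = 5^{−1} = 9 (mod 11).
  v = [9, 7, 7, 1, 9].
Step 2: syndromes of r = [7, 0, 9, 0, 2] (all sums mod 11).
  S_0 = Σ v_i r_i = 9·7 + 7·0 + 7·9 + 1·0 + 9·2 = 144 ≡ 1.
  S_1 = Σ v_i α_i r_i = 9·10·7 + 7·2·0 + 7·6·9 + 1·4·0 + 9·9·2 = 1170 ≡ 4.
  α_i^2 mod 11 = [1, 4, 3, 5, 4].
  S_2 = Σ v_i α_i^2 r_i = 9·1·7 + 7·4·0 + 7·3·9 + 1·5·0 + 9·4·2 = 324 ≡ 5.
  S = (1, 4, 5) ≠ 0, so r is not a codeword (an error is present).
Step 3: locate the error. For a single error e at position i, S_ℓ = v_i·e·α_i^ℓ, so α_err = S_1/S_0.
  S_0^{−1} = 1^{−1} = 1 (mod 11), so α_err = 4·1 = 4 ≡ 4 = α_4. Error position i = 4.
  Consistency check: S_2/S_1 = 5·3 = 15 ≡ 4 = α_err ✓ (single-error assumption holds).
Step 4: error magnitude e = S_0/v_4 = S_0·∏_{j≠4}(α_4 − α_j) = 1·1 = 1 ≡ 1 (mod 11).
Step 5: correct position 4: c_4 = r_4 − e = 0 − 1 ≡ 10 (mod 11). Hence c = [7, 0, 9, 10, 2].
  Check: interpolating c through the α_i gives m(x) = 1 + 5·x (degree < 2) with m(α_i) = c_i for every i, so c is indeed a codeword.


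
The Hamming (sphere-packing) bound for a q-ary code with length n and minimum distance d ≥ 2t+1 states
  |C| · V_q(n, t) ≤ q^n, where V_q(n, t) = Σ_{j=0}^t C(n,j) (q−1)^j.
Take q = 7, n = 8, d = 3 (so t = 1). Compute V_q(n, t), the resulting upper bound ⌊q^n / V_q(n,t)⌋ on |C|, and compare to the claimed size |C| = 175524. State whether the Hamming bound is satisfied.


V_q(n, t) = 49, q^n = 5764801, Hamming bound = 117649, |C| = 175524 > bound (violated).

Step 1: Compute V_q(n, t) = Σ_{j=0}^1 C(n, j) (q−1)^j.
  j = 0: C(8,0)·(6)^0 = 1·1 = 1.
  j = 1: C(8,1)·(6)^1 = 8·6 = 48.
  V_q(n, t) = 1 + 48 = 49.
Step 2: q^n = 7^8 = 5764801.
Step 3: Hamming bound ⌊q^n / V_q(n,t)⌋ = ⌊5764801/49⌋ = 117649.
Step 4: Compare |C| = 175524 to 117649: violated.
The claimed |C| lies above the Hamming bound, so no 7-ary code of length 8 with d ≥ 3 can have 175524 codewords.


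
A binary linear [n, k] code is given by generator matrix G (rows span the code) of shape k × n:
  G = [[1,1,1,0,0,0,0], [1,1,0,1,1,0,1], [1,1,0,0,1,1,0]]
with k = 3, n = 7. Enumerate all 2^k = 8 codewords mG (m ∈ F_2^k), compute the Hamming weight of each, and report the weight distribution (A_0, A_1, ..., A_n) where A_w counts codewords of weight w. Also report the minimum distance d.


Weight distribution: A_0 = 1, A_3 = 3, A_4 = 2, A_5 = 1, A_6 = 1. Minimum distance d = 3.

Enumerate all 2^3 = 8 messages m ∈ F_2^3.
For each, compute codeword c = mG in F_2^7, then tally its weight.
  m = 000 → c = 0000000, weight = 0.
  m = 100 → c = 1110000, weight = 3.
  m = 010 → c = 1101101, weight = 5.
  m = 110 → c = 0011101, weight = 4.
  m = 001 → c = 1100110, weight = 4.
  m = 101 → c = 0010110, weight = 3.
  m = 011 → c = 0001011, weight = 3.
  m = 111 → c = 1111011, weight = 6.
Tally weights:
  weight 0: 1 codewords.
  weight 3: 3 codewords.
  weight 4: 2 codewords.
  weight 5: 1 codewords.
  weight 6: 1 codewords.
Minimum distance d = smallest w > 0 with A_w > 0 = 3.
Sanity: Σ A_w = 8 = 2^3 = 8 ✓.


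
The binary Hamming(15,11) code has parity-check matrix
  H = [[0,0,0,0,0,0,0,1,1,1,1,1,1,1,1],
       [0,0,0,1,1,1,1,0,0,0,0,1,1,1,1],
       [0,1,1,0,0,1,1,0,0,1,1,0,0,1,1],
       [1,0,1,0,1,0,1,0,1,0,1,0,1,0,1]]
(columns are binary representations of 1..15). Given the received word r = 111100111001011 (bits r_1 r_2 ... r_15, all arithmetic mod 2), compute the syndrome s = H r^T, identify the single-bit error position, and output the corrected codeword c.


s = (1, 1, 1, 1)^T, error position = 15, corrected codeword c = 111100111001010

Compute s = H r^T mod 2 one row at a time:
  s_1 = 1 + 1 + 0 + 0 + 1 + 0 + 1 + 1 = 5 ≡ 1 (mod 2).
  s_2 = 1 + 0 + 0 + 1 + 1 + 0 + 1 + 1 = 5 ≡ 1 (mod 2).
  s_3 = 1 + 1 + 0 + 1 + 0 + 0 + 1 + 1 = 5 ≡ 1 (mod 2).
  s_4 = 1 + 1 + 0 + 1 + 1 + 0 + 0 + 1 = 5 ≡ 1 (mod 2).
s = (1, 1, 1, 1)^T — this equals column 15 of H (binary 1111), so error is at position 15.
Correct: flip bit 15 of r = 111100111001011 to get c = 111100111001010.


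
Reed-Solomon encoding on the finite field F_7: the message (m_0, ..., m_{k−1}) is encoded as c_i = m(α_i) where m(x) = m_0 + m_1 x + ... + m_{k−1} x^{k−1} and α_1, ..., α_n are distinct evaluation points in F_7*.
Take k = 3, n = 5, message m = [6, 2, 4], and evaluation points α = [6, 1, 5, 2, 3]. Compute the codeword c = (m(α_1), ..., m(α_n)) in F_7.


c = [1, 5, 4, 5, 6]

Message polynomial: m(x) = 6 + 2·x + 4·x^2 (mod 7).
For each evaluation point α_i, compute m(α_i) mod 7:
  α_1 = 6: Horner steps 4 → 5 → 1, so m(6) = 1.
  α_2 = 1: Horner steps 4 → 6 → 5, so m(1) = 5.
  α_3 = 5: Horner steps 4 → 1 → 4, so m(5) = 4.
  α_4 = 2: Horner steps 4 → 3 → 5, so m(2) = 5.
  α_5 = 3: Horner steps 4 → 0 → 6, so m(3) = 6.
Codeword c = [1, 5, 4, 5, 6] ∈ F_7^5.


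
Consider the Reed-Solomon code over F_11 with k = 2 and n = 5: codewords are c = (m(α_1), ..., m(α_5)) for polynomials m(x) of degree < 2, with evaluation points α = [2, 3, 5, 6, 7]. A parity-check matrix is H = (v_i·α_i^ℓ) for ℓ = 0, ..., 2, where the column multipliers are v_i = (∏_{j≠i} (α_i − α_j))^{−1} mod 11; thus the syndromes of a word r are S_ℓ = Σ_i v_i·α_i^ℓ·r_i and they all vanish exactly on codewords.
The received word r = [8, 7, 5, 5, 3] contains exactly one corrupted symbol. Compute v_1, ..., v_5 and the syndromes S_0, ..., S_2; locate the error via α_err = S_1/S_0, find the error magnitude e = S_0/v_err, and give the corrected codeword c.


S = (10, 5, 8), error at position 4, error magnitude e = 1, c = [8, 7, 5, 4, 3].

Step 1: column multipliers v_i = (∏_{j≠i}(α_i − α_j))^{−1} mod 11.
  i = 1 (α = 2): (2−3)(2−5)(2−6)(2−7) = (−1)·(−3)·(−4)·(−5) = 60 ≡ 5, so v_1 = 5^{−1} = 9 (mod 11).
  i = 2 (α = 3): (3−2)(3−5)(3−6)(3−7) = 1·(−2)·(−3)·(−4) = −24 ≡ 9, so v_2 = 9^{−1} = 5 (mod 11).
  i = 3 (α = 5): (5−2)(5−3)(5−6)(5−7) = 3·2·(−1)·(−2) = 12 ≡ 1, so v_3 = 1^{−1} = 1 (mod 11).
  i = 4 (α = 6): (6−2)(6−3)(6−5)(6−7) = 4·3·1·(−1) = −12 ≡ 10, so v_4 = 10^{−1} = 10 (mod 11).
  i = 5 (α = 7): (7−2)(7−3)(7−5)(7−6) = 5·4·2·1 = 40 ≡ 7, so v_5 = 7^{−1} = 8 (mod 11).
  v = [9, 5, 1, 10, 8].
Step 2: syndromes of r = [8, 7, 5, 5, 3] (all sums mod 11).
  S_0 = Σ v_i r_i = 9·8 + 5·7 + 1·5 + 10·5 + 8·3 = 186 ≡ 10.
  S_1 = Σ v_i α_i r_i = 9·2·8 + 5·3·7 + 1·5·5 + 10·6·5 + 8·7·3 = 742 ≡ 5.
  α_i^2 mod 11 = [4, 9, 3, 3, 5].
  S_2 = Σ v_i α_i^2 r_i = 9·4·8 + 5·9·7 + 1·3·5 + 10·3·5 + 8·5·3 = 888 ≡ 8.
  S = (10, 5, 8) ≠ 0, so r is not a codeword (an error is present).
Step 3: locate the error. For a single error e at position i, S_ℓ = v_i·e·α_i^ℓ, so α_err = S_1/S_0.
  S_0^{−1} = 10^{−1} = 10 (mod 11), so α_err = 5·10 = 50 ≡ 6 = α_4. Error position i = 4.
  Consistency check: S_2/S_1 = 8·9 = 72 ≡ 6 = α_err ✓ (single-error assumption holds).
Step 4: error magnitude e = S_0/v_4 = S_0·∏_{j≠4}(α_4 − α_j) = 10·10 = 100 ≡ 1 (mod 11).
Step 5: correct position 4: c_4 = r_4 − e = 5 − 1 ≡ 4 (mod 11). Hence c = [8, 7, 5, 4, 3].
  Check: interpolating c through the α_i gives m(x) = 10 + 10·x (degree < 2) with m(α_i) = c_i for every i, so c is indeed a codeword.


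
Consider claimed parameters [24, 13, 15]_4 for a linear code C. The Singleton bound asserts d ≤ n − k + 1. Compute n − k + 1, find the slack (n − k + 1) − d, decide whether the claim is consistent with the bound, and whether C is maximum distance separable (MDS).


Singleton RHS = n − k + 1 = 12, slack = -3, bound violated (no such code; not MDS).

Singleton bound: d ≤ n − k + 1.
Here n = 24, k = 13, so n − k + 1 = 12.
Given d = 15, check d ≤ 12: NO.
Slack = (n − k + 1) − d = -3.
The slack is negative: d = 15 exceeds n − k + 1 = 12 by 3, so the Singleton bound is violated and no linear [24, 13, 15]_4 code can exist. In particular it is not MDS (MDS requires d = n − k + 1 exactly).
Description: the claimed parameters are [24, 13, 15]_4; such a code would be impossible (violates the Singleton bound).


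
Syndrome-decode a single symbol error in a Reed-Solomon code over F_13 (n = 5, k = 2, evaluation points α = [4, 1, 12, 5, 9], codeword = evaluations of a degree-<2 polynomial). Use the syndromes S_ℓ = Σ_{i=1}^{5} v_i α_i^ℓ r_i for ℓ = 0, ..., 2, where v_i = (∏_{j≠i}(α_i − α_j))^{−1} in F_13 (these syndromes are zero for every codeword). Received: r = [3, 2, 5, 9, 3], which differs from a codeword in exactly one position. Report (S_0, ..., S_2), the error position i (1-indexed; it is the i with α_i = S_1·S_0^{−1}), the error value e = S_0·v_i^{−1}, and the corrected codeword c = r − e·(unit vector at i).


S = (9, 10, 1), error at position 1, error magnitude e = 12, c = [4, 2, 5, 9, 3].

Step 1: column multipliers v_i = (∏_{j≠i}(α_i − α_j))^{−1} mod 13.
  i = 1 (α = 4): (4−1)(4−12)(4−5)(4−9) = 3·(−8)·(−1)·(−5) = −120 ≡ 10, so v_1 = 10^{−1} = 4 (mod 13).
  i = 2 (α = 1): (1−4)(1−12)(1−5)(1−9) = (−3)·(−11)·(−4)·(−8) = 1056 ≡ 3, so v_2 = 3^{−1} = 9 (mod 13).
  i = 3 (α = 12): (12−4)(12−1)(12−5)(12−9) = 8·11·7·3 = 1848 ≡ 2, so v_3 = 2^{−1} = 7 (mod 13).
  i = 4 (α = 5): (5−4)(5−1)(5−12)(5−9) = 1·4·(−7)·(−4) = 112 ≡ 8, so v_4 = 8^{−1} = 5 (mod 13).
  i = 5 (α = 9): (9−4)(9−1)(9−12)(9−5) = 5·8·(−3)·4 = −480 ≡ 1, so v_5 = 1^{−1} = 1 (mod 13).
  v = [4, 9, 7, 5, 1].
Step 2: syndromes of r = [3, 2, 5, 9, 3] (all sums mod 13).
  S_0 = Σ v_i r_i = 4·3 + 9·2 + 7·5 + 5·9 + 1·3 = 113 ≡ 9.
  S_1 = Σ v_i α_i r_i = 4·4·3 + 9·1·2 + 7·12·5 + 5·5·9 + 1·9·3 = 738 ≡ 10.
  α_i^2 mod 13 = [3, 1, 1, 12, 3].
  S_2 = Σ v_i α_i^2 r_i = 4·3·3 + 9·1·2 + 7·1·5 + 5·12·9 + 1·3·3 = 638 ≡ 1.
  S = (9, 10, 1) ≠ 0, so r is not a codeword (an error is present).
Step 3: locate the error. For a single error e at position i, S_ℓ = v_i·e·α_i^ℓ, so α_err = S_1/S_0.
  S_0^{−1} = 9^{−1} = 3 (mod 13), so α_err = 10·3 = 30 ≡ 4 = α_1. Error position i = 1.
  Consistency check: S_2/S_1 = 1·4 = 4 ≡ 4 = α_err ✓ (single-error assumption holds).
Step 4: error magnitude e = S_0/v_1 = S_0·∏_{j≠1}(α_1 − α_j) = 9·10 = 90 ≡ 12 (mod 13).
Step 5: correct position 1: c_1 = r_1 − e = 3 − 12 ≡ 4 (mod 13). Hence c = [4, 2, 5, 9, 3].
  Check: interpolating c through the α_i gives m(x) = 10 + 5·x (degree < 2) with m(α_i) = c_i for every i, so c is indeed a codeword.


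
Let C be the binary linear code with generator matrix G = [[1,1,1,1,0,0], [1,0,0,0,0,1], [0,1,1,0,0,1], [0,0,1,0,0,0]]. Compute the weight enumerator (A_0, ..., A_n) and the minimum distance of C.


Weight distribution: A_0 = 1, A_1 = 2, A_2 = 4, A_3 = 6, A_4 = 3. Minimum distance d = 1.

Enumerate all 2^4 = 16 messages m ∈ F_2^4.
For each, compute codeword c = mG in F_2^6, then tally its weight.
  m = 0000 → c = 000000, weight = 0.
  m = 1000 → c = 111100, weight = 4.
  m = 0100 → c = 100001, weight = 2.
  m = 1100 → c = 011101, weight = 4.
  m = 0010 → c = 011001, weight = 3.
  m = 1010 → c = 100101, weight = 3.
  m = 0110 → c = 111000, weight = 3.
  m = 1110 → c = 000100, weight = 1.
  m = 0001 → c = 001000, weight = 1.
  m = 1001 → c = 110100, weight = 3.
  m = 0101 → c = 101001, weight = 3.
  m = 1101 → c = 010101, weight = 3.
  m = 0011 → c = 010001, weight = 2.
  m = 1011 → c = 101101, weight = 4.
  m = 0111 → c = 110000, weight = 2.
  m = 1111 → c = 001100, weight = 2.
Tally weights:
  weight 0: 1 codewords.
  weight 1: 2 codewords.
  weight 2: 4 codewords.
  weight 3: 6 codewords.
  weight 4: 3 codewords.
Minimum distance d = smallest w > 0 with A_w > 0 = 1.
Sanity: Σ A_w = 16 = 2^4 = 16 ✓.


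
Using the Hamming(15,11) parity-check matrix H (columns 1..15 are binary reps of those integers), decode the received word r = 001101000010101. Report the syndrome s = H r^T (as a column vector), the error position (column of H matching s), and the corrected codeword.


s = (1, 0, 0, 0)^T, error position = 8, corrected codeword c = 001101010010101

Compute s = H r^T mod 2 one row at a time:
  s_1 = 0 + 0 + 0 + 1 + 0 + 1 + 0 + 1 = 3 ≡ 1 (mod 2).
  s_2 = 1 + 0 + 1 + 0 + 0 + 1 + 0 + 1 = 4 ≡ 0 (mod 2).
  s_3 = 0 + 1 + 1 + 0 + 0 + 1 + 0 + 1 = 4 ≡ 0 (mod 2).
  s_4 = 0 + 1 + 0 + 0 + 0 + 1 + 1 + 1 = 4 ≡ 0 (mod 2).
s = (1, 0, 0, 0)^T — this equals column 8 of H (binary 1000), so error is at position 8.
Correct: flip bit 8 of r = 001101000010101 to get c = 001101010010101.


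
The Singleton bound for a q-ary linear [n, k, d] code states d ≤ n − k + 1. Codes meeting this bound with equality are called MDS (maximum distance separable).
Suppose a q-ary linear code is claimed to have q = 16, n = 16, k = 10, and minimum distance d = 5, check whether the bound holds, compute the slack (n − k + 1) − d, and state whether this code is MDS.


Singleton RHS = n − k + 1 = 7, slack = 2, bound satisfied, not MDS.

Singleton bound: d ≤ n − k + 1.
Here n = 16, k = 10, so n − k + 1 = 7.
Given d = 5, check d ≤ 7: YES.
Slack = (n − k + 1) − d = 2.
The code is NOT MDS (slack = 2 > 0).
Description: the claimed parameters are [16, 10, 5]_16; such a code would be non-MDS.


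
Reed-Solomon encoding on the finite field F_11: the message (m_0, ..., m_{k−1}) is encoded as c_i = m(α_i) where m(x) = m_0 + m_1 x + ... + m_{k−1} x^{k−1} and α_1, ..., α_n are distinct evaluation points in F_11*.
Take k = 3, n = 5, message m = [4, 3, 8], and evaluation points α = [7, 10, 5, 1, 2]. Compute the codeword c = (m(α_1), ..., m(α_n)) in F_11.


c = [10, 9, 10, 4, 9]

Message polynomial: m(x) = 4 + 3·x + 8·x^2 (mod 11).
For each evaluation point α_i, compute m(α_i) mod 11:
  α_1 = 7: Horner steps 8 → 4 → 10, so m(7) = 10.
  α_2 = 10: Horner steps 8 → 6 → 9, so m(10) = 9.
  α_3 = 5: Horner steps 8 → 10 → 10, so m(5) = 10.
  α_4 = 1: Horner steps 8 → 0 → 4, so m(1) = 4.
  α_5 = 2: Horner steps 8 → 8 → 9, so m(2) = 9.
Codeword c = [10, 9, 10, 4, 9] ∈ F_11^5.


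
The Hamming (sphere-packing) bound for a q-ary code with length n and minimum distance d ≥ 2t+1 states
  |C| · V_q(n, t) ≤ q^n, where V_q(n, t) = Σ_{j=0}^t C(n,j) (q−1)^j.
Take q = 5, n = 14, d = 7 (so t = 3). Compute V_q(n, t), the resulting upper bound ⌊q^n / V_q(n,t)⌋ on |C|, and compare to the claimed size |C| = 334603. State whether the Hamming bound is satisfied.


V_q(n, t) = 24809, q^n = 6103515625, Hamming bound = 246020, |C| = 334603 > bound (violated).

Step 1: Compute V_q(n, t) = Σ_{j=0}^3 C(n, j) (q−1)^j.
  j = 0: C(14,0)·(4)^0 = 1·1 = 1.
  j = 1: C(14,1)·(4)^1 = 14·4 = 56.
  j = 2: C(14,2)·(4)^2 = 91·16 = 1456.
  j = 3: C(14,3)·(4)^3 = 364·64 = 23296.
  V_q(n, t) = 1 + 56 + 1456 + 23296 = 24809.
Step 2: q^n = 5^14 = 6103515625.
Step 3: Hamming bound ⌊q^n / V_q(n,t)⌋ = ⌊6103515625/24809⌋ = 246020.
Step 4: Compare |C| = 334603 to 246020: violated.
The claimed |C| lies above the Hamming bound, so no 5-ary code of length 14 with d ≥ 7 can have 334603 codewords.


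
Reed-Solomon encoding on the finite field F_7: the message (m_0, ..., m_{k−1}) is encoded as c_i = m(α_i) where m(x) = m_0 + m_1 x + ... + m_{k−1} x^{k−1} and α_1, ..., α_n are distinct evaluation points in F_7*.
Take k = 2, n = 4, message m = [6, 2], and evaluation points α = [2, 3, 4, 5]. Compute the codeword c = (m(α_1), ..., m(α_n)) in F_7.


c = [3, 5, 0, 2]

Message polynomial: m(x) = 6 + 2·x (mod 7).
For each evaluation point α_i, compute m(α_i) mod 7:
  α_1 = 2: Horner steps 2 → 3, so m(2) = 3.
  α_2 = 3: Horner steps 2 → 5, so m(3) = 5.
  α_3 = 4: Horner steps 2 → 0, so m(4) = 0.
  α_4 = 5: Horner steps 2 → 2, so m(5) = 2.
Codeword c = [3, 5, 0, 2] ∈ F_7^4.


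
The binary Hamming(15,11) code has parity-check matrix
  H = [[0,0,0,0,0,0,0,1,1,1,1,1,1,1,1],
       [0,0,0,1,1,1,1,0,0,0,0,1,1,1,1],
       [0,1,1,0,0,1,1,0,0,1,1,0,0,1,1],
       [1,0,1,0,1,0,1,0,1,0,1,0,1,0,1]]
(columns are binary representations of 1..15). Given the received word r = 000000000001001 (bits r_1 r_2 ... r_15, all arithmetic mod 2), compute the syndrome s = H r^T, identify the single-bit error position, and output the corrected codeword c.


s = (0, 0, 1, 1)^T, error position = 3, corrected codeword c = 001000000001001

Compute s = H r^T mod 2 one row at a time:
  s_1 = 0 + 0 + 0 + 0 + 1 + 0 + 0 + 1 = 2 ≡ 0 (mod 2).
  s_2 = 0 + 0 + 0 + 0 + 1 + 0 + 0 + 1 = 2 ≡ 0 (mod 2).
  s_3 = 0 + 0 + 0 + 0 + 0 + 0 + 0 + 1 = 1 ≡ 1 (mod 2).
  s_4 = 0 + 0 + 0 + 0 + 0 + 0 + 0 + 1 = 1 ≡ 1 (mod 2).
s = (0, 0, 1, 1)^T — this equals column 3 of H (binary 0011), so error is at position 3.
Correct: flip bit 3 of r = 000000000001001 to get c = 001000000001001.


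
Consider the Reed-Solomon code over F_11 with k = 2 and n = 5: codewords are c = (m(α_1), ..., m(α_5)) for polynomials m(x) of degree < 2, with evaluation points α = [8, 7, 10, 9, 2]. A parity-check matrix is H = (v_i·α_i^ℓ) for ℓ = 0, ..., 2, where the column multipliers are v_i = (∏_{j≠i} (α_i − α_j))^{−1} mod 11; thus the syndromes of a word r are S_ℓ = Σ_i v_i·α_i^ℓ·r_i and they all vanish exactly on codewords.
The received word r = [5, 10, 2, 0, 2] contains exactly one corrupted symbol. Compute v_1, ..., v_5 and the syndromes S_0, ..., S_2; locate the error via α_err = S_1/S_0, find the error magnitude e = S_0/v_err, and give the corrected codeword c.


S = (10, 1, 10), error at position 3, error magnitude e = 7, c = [5, 10, 6, 0, 2].

Step 1: column multipliers v_i = (∏_{j≠i}(α_i − α_j))^{−1} mod 11.
  i = 1 (α = 8): (8−7)(8−10)(8−9)(8−2) = 1·(−2)·(−1)·6 = 12 ≡ 1, so v_1 = 1^{−1} = 1 (mod 11).
  i = 2 (α = 7): (7−8)(7−10)(7−9)(7−2) = (−1)·(−3)·(−2)·5 = −30 ≡ 3, so v_2 = 3^{−1} = 4 (mod 11).
  i = 3 (α = 10): (10−8)(10−7)(10−9)(10−2) = 2·3·1·8 = 48 ≡ 4, so v_3 = 4^{−1} = 3 (mod 11).
  i = 4 (α = 9): (9−8)(9−7)(9−10)(9−2) = 1·2·(−1)·7 = −14 ≡ 8, so v_4 = 8^{−1} = 7 (mod 11).
  i = 5 (α = 2): (2−8)(2−7)(2−10)(2−9) = (−6)·(−5)·(−8)·(−7) = 1680 ≡ 8, so v_5 = 8^{−1} = 7 (mod 11).
  v = [1, 4, 3, 7, 7].
Step 2: syndromes of r = [5, 10, 2, 0, 2] (all sums mod 11).
  S_0 = Σ v_i r_i = 1·5 + 4·10 + 3·2 + 7·0 + 7·2 = 65 ≡ 10.
  S_1 = Σ v_i α_i r_i = 1·8·5 + 4·7·10 + 3·10·2 + 7·9·0 + 7·2·2 = 408 ≡ 1.
  α_i^2 mod 11 = [9, 5, 1, 4, 4].
  S_2 = Σ v_i α_i^2 r_i = 1·9·5 + 4·5·10 + 3·1·2 + 7·4·0 + 7·4·2 = 307 ≡ 10.
  S = (10, 1, 10) ≠ 0, so r is not a codeword (an error is present).
Step 3: locate the error. For a single error e at position i, S_ℓ = v_i·e·α_i^ℓ, so α_err = S_1/S_0.
  S_0^{−1} = 10^{−1} = 10 (mod 11), so α_err = 1·10 = 10 ≡ 10 = α_3. Error position i = 3.
  Consistency check: S_2/S_1 = 10·1 = 10 ≡ 10 = α_err ✓ (single-error assumption holds).
Step 4: error magnitude e = S_0/v_3 = S_0·∏_{j≠3}(α_3 − α_j) = 10·4 = 40 ≡ 7 (mod 11).
Step 5: correct position 3: c_3 = r_3 − e = 2 − 7 ≡ 6 (mod 11). Hence c = [5, 10, 6, 0, 2].
  Check: interpolating c through the α_i gives m(x) = 1 + 6·x (degree < 2) with m(α_i) = c_i for every i, so c is indeed a codeword.


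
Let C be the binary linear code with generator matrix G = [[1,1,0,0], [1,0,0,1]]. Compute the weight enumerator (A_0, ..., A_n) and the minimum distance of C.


Weight distribution: A_0 = 1, A_2 = 3. Minimum distance d = 2.

Enumerate all 2^2 = 4 messages m ∈ F_2^2.
For each, compute codeword c = mG in F_2^4, then tally its weight.
  m = 00 → c = 0000, weight = 0.
  m = 10 → c = 1100, weight = 2.
  m = 01 → c = 1001, weight = 2.
  m = 11 → c = 0101, weight = 2.
Tally weights:
  weight 0: 1 codewords.
  weight 2: 3 codewords.
Minimum distance d = smallest w > 0 with A_w > 0 = 2.
Sanity: Σ A_w = 4 = 2^2 = 4 ✓.


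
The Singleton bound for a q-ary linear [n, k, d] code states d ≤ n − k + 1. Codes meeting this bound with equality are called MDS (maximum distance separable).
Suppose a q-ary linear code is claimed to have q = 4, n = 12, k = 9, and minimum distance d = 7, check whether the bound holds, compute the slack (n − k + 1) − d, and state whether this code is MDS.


Singleton RHS = n − k + 1 = 4, slack = -3, bound violated (no such code; not MDS).

Singleton bound: d ≤ n − k + 1.
Here n = 12, k = 9, so n − k + 1 = 4.
Given d = 7, check d ≤ 4: NO.
Slack = (n − k + 1) − d = -3.
The slack is negative: d = 7 exceeds n − k + 1 = 4 by 3, so the Singleton bound is violated and no linear [12, 9, 7]_4 code can exist. In particular it is not MDS (MDS requires d = n − k + 1 exactly).
Description: the claimed parameters are [12, 9, 7]_4; such a code would be impossible (violates the Singleton bound).


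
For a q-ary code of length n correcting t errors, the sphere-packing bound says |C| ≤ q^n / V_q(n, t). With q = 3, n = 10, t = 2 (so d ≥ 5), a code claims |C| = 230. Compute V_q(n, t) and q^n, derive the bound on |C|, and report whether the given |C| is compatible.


V_q(n, t) = 201, q^n = 59049, Hamming bound = 293, |C| = 230 ≤ bound (satisfied).

Step 1: Compute V_q(n, t) = Σ_{j=0}^2 C(n, j) (q−1)^j.
  j = 0: C(10,0)·(2)^0 = 1·1 = 1.
  j = 1: C(10,1)·(2)^1 = 10·2 = 20.
  j = 2: C(10,2)·(2)^2 = 45·4 = 180.
  V_q(n, t) = 1 + 20 + 180 = 201.
Step 2: q^n = 3^10 = 59049.
Step 3: Hamming bound ⌊q^n / V_q(n,t)⌋ = ⌊59049/201⌋ = 293.
Step 4: Compare |C| = 230 to 293: satisfied.
The claimed |C| lies below the Hamming bound.


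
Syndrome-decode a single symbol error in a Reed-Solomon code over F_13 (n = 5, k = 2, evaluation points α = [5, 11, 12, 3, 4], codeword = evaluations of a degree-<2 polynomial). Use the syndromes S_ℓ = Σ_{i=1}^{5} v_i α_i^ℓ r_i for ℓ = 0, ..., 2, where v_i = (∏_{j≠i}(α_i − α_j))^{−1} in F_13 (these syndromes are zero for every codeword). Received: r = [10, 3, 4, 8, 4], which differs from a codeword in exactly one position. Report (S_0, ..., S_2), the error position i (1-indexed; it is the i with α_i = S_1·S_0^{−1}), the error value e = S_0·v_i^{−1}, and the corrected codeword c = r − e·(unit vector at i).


S = (11, 5, 7), error at position 5, error magnitude e = 8, c = [10, 3, 4, 8, 9].

Step 1: column multipliers v_i = (∏_{j≠i}(α_i − α_j))^{−1} mod 13.
  i = 1 (α = 5): (5−11)(5−12)(5−3)(5−4) = (−6)·(−7)·2·1 = 84 ≡ 6, so v_1 = 6^{−1} = 11 (mod 13).
  i = 2 (α = 11): (11−5)(11−12)(11−3)(11−4) = 6·(−1)·8·7 = −336 ≡ 2, so v_2 = 2^{−1} = 7 (mod 13).
  i = 3 (α = 12): (12−5)(12−11)(12−3)(12−4) = 7·1·9·8 = 504 ≡ 10, so v_3 = 10^{−1} = 4 (mod 13).
  i = 4 (α = 3): (3−5)(3−11)(3−12)(3−4) = (−2)·(−8)·(−9)·(−1) = 144 ≡ 1, so v_4 = 1^{−1} = 1 (mod 13).
  i = 5 (α = 4): (4−5)(4−11)(4−12)(4−3) = (−1)·(−7)·(−8)·1 = −56 ≡ 9, so v_5 = 9^{−1} = 3 (mod 13).
  v = [11, 7, 4, 1, 3].
Step 2: syndromes of r = [10, 3, 4, 8, 4] (all sums mod 13).
  S_0 = Σ v_i r_i = 11·10 + 7·3 + 4·4 + 1·8 + 3·4 = 167 ≡ 11.
  S_1 = Σ v_i α_i r_i = 11·5·10 + 7·11·3 + 4·12·4 + 1·3·8 + 3·4·4 = 1045 ≡ 5.
  α_i^2 mod 13 = [12, 4, 1, 9, 3].
  S_2 = Σ v_i α_i^2 r_i = 11·12·10 + 7·4·3 + 4·1·4 + 1·9·8 + 3·3·4 = 1528 ≡ 7.
  S = (11, 5, 7) ≠ 0, so r is not a codeword (an error is present).
Step 3: locate the error. For a single error e at position i, S_ℓ = v_i·e·α_i^ℓ, so α_err = S_1/S_0.
  S_0^{−1} = 11^{−1} = 6 (mod 13), so α_err = 5·6 = 30 ≡ 4 = α_5. Error position i = 5.
  Consistency check: S_2/S_1 = 7·8 = 56 ≡ 4 = α_err ✓ (single-error assumption holds).
Step 4: error magnitude e = S_0/v_5 = S_0·∏_{j≠5}(α_5 − α_j) = 11·9 = 99 ≡ 8 (mod 13).
Step 5: correct position 5: c_5 = r_5 − e = 4 − 8 ≡ 9 (mod 13). Hence c = [10, 3, 4, 8, 9].
  Check: interpolating c through the α_i gives m(x) = 5 + 1·x (degree < 2) with m(α_i) = c_i for every i, so c is indeed a codeword.


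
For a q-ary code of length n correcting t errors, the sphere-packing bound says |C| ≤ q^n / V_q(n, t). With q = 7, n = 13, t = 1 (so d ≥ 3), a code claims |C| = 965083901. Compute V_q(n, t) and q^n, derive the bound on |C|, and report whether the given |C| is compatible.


V_q(n, t) = 79, q^n = 96889010407, Hamming bound = 1226443169, |C| = 965083901 ≤ bound (satisfied).

Step 1: Compute V_q(n, t) = Σ_{j=0}^1 C(n, j) (q−1)^j.
  j = 0: C(13,0)·(6)^0 = 1·1 = 1.
  j = 1: C(13,1)·(6)^1 = 13·6 = 78.
  V_q(n, t) = 1 + 78 = 79.
Step 2: q^n = 7^13 = 96889010407.
Step 3: Hamming bound ⌊q^n / V_q(n,t)⌋ = ⌊96889010407/79⌋ = 1226443169.
Step 4: Compare |C| = 965083901 to 1226443169: satisfied.
The claimed |C| lies below the Hamming bound.


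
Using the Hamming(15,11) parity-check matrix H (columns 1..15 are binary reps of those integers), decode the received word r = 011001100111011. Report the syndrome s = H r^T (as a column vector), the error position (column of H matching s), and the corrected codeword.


s = (1, 1, 0, 0)^T, error position = 12, corrected codeword c = 011001100110011

Compute s = H r^T mod 2 one row at a time:
  s_1 = 0 + 0 + 1 + 1 + 1 + 0 + 1 + 1 = 5 ≡ 1 (mod 2).
  s_2 = 0 + 0 + 1 + 1 + 1 + 0 + 1 + 1 = 5 ≡ 1 (mod 2).
  s_3 = 1 + 1 + 1 + 1 + 1 + 1 + 1 + 1 = 8 ≡ 0 (mod 2).
  s_4 = 0 + 1 + 0 + 1 + 0 + 1 + 0 + 1 = 4 ≡ 0 (mod 2).
s = (1, 1, 0, 0)^T — this equals column 12 of H (binary 1100), so error is at position 12.
Correct: flip bit 12 of r = 011001100111011 to get c = 011001100110011.


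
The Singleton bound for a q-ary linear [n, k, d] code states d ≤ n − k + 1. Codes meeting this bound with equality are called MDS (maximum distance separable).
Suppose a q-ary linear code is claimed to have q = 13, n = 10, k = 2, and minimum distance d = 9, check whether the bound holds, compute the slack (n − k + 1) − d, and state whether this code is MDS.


Singleton RHS = n − k + 1 = 9, slack = 0, bound satisfied, MDS.

Singleton bound: d ≤ n − k + 1.
Here n = 10, k = 2, so n − k + 1 = 9.
Given d = 9, check d ≤ 9: YES.
Slack = (n − k + 1) − d = 0.
The code is MDS (slack = 0).
Description: the claimed parameters are [10, 2, 9]_13; such a code would be MDS (meets Singleton bound).


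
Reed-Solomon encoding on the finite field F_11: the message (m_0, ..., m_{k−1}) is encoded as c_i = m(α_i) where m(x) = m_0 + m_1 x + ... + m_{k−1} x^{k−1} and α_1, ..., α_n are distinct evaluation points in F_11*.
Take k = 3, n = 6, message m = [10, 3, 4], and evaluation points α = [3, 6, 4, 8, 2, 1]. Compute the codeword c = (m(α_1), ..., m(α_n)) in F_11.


c = [0, 7, 9, 4, 10, 6]

Message polynomial: m(x) = 10 + 3·x + 4·x^2 (mod 11).
For each evaluation point α_i, compute m(α_i) mod 11:
  α_1 = 3: Horner steps 4 → 4 → 0, so m(3) = 0.
  α_2 = 6: Horner steps 4 → 5 → 7, so m(6) = 7.
  α_3 = 4: Horner steps 4 → 8 → 9, so m(4) = 9.
  α_4 = 8: Horner steps 4 → 2 → 4, so m(8) = 4.
  α_5 = 2: Horner steps 4 → 0 → 10, so m(2) = 10.
  α_6 = 1: Horner steps 4 → 7 → 6, so m(1) = 6.
Codeword c = [0, 7, 9, 4, 10, 6] ∈ F_11^6.


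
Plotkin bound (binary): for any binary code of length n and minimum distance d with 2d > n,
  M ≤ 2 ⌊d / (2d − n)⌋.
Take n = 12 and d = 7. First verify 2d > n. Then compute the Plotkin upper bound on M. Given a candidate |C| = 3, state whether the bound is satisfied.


Plotkin bound M ≤ 6; given |C| = 3 ≤ bound (satisfied).

Check applicability: 2d = 14, n = 12.
2d − n = 2 > 0, so Plotkin applies.
Compute d/(2d−n) = 7/2 ≈ 3.5000.
⌊d/(2d−n)⌋ = 3.
Plotkin bound: M ≤ 2·3 = 6.
Given |C| = 3, check: satisfied.
This |C| is below the Plotkin bound.


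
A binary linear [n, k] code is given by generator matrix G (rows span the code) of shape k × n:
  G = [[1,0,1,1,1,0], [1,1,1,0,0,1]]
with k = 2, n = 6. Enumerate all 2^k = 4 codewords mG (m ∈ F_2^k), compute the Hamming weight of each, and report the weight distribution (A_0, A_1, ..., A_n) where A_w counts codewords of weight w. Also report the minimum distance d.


Weight distribution: A_0 = 1, A_4 = 3. Minimum distance d = 4.

Enumerate all 2^2 = 4 messages m ∈ F_2^2.
For each, compute codeword c = mG in F_2^6, then tally its weight.
  m = 00 → c = 000000, weight = 0.
  m = 10 → c = 101110, weight = 4.
  m = 01 → c = 111001, weight = 4.
  m = 11 → c = 010111, weight = 4.
Tally weights:
  weight 0: 1 codewords.
  weight 4: 3 codewords.
Minimum distance d = smallest w > 0 with A_w > 0 = 4.
Sanity: Σ A_w = 4 = 2^2 = 4 ✓.


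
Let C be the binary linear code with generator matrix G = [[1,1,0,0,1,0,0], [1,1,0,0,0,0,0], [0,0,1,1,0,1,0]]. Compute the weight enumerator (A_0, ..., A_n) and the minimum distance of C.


Weight distribution: A_0 = 1, A_1 = 1, A_2 = 1, A_3 = 2, A_4 = 1, A_5 = 1, A_6 = 1. Minimum distance d = 1.

Enumerate all 2^3 = 8 messages m ∈ F_2^3.
For each, compute codeword c = mG in F_2^7, then tally its weight.
  m = 000 → c = 0000000, weight = 0.
  m = 100 → c = 1100100, weight = 3.
  m = 010 → c = 1100000, weight = 2.
  m = 110 → c = 0000100, weight = 1.
  m = 001 → c = 0011010, weight = 3.
  m = 101 → c = 1111110, weight = 6.
  m = 011 → c = 1111010, weight = 5.
  m = 111 → c = 0011110, weight = 4.
Tally weights:
  weight 0: 1 codewords.
  weight 1: 1 codewords.
  weight 2: 1 codewords.
  weight 3: 2 codewords.
  weight 4: 1 codewords.
  weight 5: 1 codewords.
  weight 6: 1 codewords.
Minimum distance d = smallest w > 0 with A_w > 0 = 1.
Sanity: Σ A_w = 8 = 2^3 = 8 ✓.


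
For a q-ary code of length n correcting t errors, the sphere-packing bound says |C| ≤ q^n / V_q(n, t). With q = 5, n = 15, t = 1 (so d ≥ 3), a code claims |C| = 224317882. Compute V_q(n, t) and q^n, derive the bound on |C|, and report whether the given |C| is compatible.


V_q(n, t) = 61, q^n = 30517578125, Hamming bound = 500288165, |C| = 224317882 ≤ bound (satisfied).

Step 1: Compute V_q(n, t) = Σ_{j=0}^1 C(n, j) (q−1)^j.
  j = 0: C(15,0)·(4)^0 = 1·1 = 1.
  j = 1: C(15,1)·(4)^1 = 15·4 = 60.
  V_q(n, t) = 1 + 60 = 61.
Step 2: q^n = 5^15 = 30517578125.
Step 3: Hamming bound ⌊q^n / V_q(n,t)⌋ = ⌊30517578125/61⌋ = 500288165.
Step 4: Compare |C| = 224317882 to 500288165: satisfied.
The claimed |C| lies below the Hamming bound.


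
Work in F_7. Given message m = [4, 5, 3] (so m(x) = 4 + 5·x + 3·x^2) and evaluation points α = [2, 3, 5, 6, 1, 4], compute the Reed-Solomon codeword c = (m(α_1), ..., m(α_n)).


c = [5, 4, 6, 2, 5, 2]

Message polynomial: m(x) = 4 + 5·x + 3·x^2 (mod 7).
For each evaluation point α_i, compute m(α_i) mod 7:
  α_1 = 2: Horner steps 3 → 4 → 5, so m(2) = 5.
  α_2 = 3: Horner steps 3 → 0 → 4, so m(3) = 4.
  α_3 = 5: Horner steps 3 → 6 → 6, so m(5) = 6.
  α_4 = 6: Horner steps 3 → 2 → 2, so m(6) = 2.
  α_5 = 1: Horner steps 3 → 1 → 5, so m(1) = 5.
  α_6 = 4: Horner steps 3 → 3 → 2, so m(4) = 2.
Codeword c = [5, 4, 6, 2, 5, 2] ∈ F_7^6.


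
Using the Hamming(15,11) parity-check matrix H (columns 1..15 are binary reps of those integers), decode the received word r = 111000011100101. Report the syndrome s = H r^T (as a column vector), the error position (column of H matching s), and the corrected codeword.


s = (1, 0, 0, 1)^T, error position = 9, corrected codeword c = 111000010100101

Compute s = H r^T mod 2 one row at a time:
  s_1 = 1 + 1 + 1 + 0 + 0 + 1 + 0 + 1 = 5 ≡ 1 (mod 2).
  s_2 = 0 + 0 + 0 + 0 + 0 + 1 + 0 + 1 = 2 ≡ 0 (mod 2).
  s_3 = 1 + 1 + 0 + 0 + 1 + 0 + 0 + 1 = 4 ≡ 0 (mod 2).
  s_4 = 1 + 1 + 0 + 0 + 1 + 0 + 1 + 1 = 5 ≡ 1 (mod 2).
s = (1, 0, 0, 1)^T — this equals column 9 of H (binary 1001), so error is at position 9.
Correct: flip bit 9 of r = 111000011100101 to get c = 111000010100101.


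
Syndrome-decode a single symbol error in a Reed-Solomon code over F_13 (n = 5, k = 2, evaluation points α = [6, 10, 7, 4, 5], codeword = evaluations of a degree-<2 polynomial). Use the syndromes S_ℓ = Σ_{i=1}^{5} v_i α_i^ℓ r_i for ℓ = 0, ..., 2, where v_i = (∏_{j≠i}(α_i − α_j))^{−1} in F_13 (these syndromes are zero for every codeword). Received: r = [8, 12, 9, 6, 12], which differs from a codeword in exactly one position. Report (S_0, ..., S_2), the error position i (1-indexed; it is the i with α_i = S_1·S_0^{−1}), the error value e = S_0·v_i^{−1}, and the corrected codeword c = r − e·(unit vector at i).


S = (6, 4, 7), error at position 5, error magnitude e = 5, c = [8, 12, 9, 6, 7].

Step 1: column multipliers v_i = (∏_{j≠i}(α_i − α_j))^{−1} mod 13.
  i = 1 (α = 6): (6−10)(6−7)(6−4)(6−5) = (−4)·(−1)·2·1 = 8 ≡ 8, so v_1 = 8^{−1} = 5 (mod 13).
  i = 2 (α = 10): (10−6)(10−7)(10−4)(10−5) = 4·3·6·5 = 360 ≡ 9, so v_2 = 9^{−1} = 3 (mod 13).
  i = 3 (α = 7): (7−6)(7−10)(7−4)(7−5) = 1·(−3)·3·2 = −18 ≡ 8, so v_3 = 8^{−1} = 5 (mod 13).
  i = 4 (α = 4): (4−6)(4−10)(4−7)(4−5) = (−2)·(−6)·(−3)·(−1) = 36 ≡ 10, so v_4 = 10^{−1} = 4 (mod 13).
  i = 5 (α = 5): (5−6)(5−10)(5−7)(5−4) = (−1)·(−5)·(−2)·1 = −10 ≡ 3, so v_5 = 3^{−1} = 9 (mod 13).
  v = [5, 3, 5, 4, 9].
Step 2: syndromes of r = [8, 12, 9, 6, 12] (all sums mod 13).
  S_0 = Σ v_i r_i = 5·8 + 3·12 + 5·9 + 4·6 + 9·12 = 253 ≡ 6.
  S_1 = Σ v_i α_i r_i = 5·6·8 + 3·10·12 + 5·7·9 + 4·4·6 + 9·5·12 = 1551 ≡ 4.
  α_i^2 mod 13 = [10, 9, 10, 3, 12].
  S_2 = Σ v_i α_i^2 r_i = 5·10·8 + 3·9·12 + 5·10·9 + 4·3·6 + 9·12·12 = 2542 ≡ 7.
  S = (6, 4, 7) ≠ 0, so r is not a codeword (an error is present).
Step 3: locate the error. For a single error e at position i, S_ℓ = v_i·e·α_i^ℓ, so α_err = S_1/S_0.
  S_0^{−1} = 6^{−1} = 11 (mod 13), so α_err = 4·11 = 44 ≡ 5 = α_5. Error position i = 5.
  Consistency check: S_2/S_1 = 7·10 = 70 ≡ 5 = α_err ✓ (single-error assumption holds).
Step 4: error magnitude e = S_0/v_5 = S_0·∏_{j≠5}(α_5 − α_j) = 6·3 = 18 ≡ 5 (mod 13).
Step 5: correct position 5: c_5 = r_5 − e = 12 − 5 ≡ 7 (mod 13). Hence c = [8, 12, 9, 6, 7].
  Check: interpolating c through the α_i gives m(x) = 2 + 1·x (degree < 2) with m(α_i) = c_i for every i, so c is indeed a codeword.


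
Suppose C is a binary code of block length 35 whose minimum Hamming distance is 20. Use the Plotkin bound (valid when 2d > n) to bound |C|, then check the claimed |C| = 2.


Plotkin bound M ≤ 8; given |C| = 2 ≤ bound (satisfied).

Check applicability: 2d = 40, n = 35.
2d − n = 5 > 0, so Plotkin applies.
Compute d/(2d−n) = 20/5 ≈ 4.0000.
⌊d/(2d−n)⌋ = 4.
Plotkin bound: M ≤ 2·4 = 8.
Given |C| = 2, check: satisfied.
This |C| is below the Plotkin bound.
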